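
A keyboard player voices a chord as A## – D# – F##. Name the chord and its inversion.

The pitch classes A##, D#, F## arrange in thirds as D#–F##–A##: a D# augmented triad.
The lowest note is A##, the fifth of the chord, so this is second inversion (figured bass 6/4).

D# augmented, second inversion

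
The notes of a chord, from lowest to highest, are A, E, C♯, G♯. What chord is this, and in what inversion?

The distinct note names are A, E, C#, G#. Stacked in thirds they read A–C#–E–G#, which is a major seventh chord on A.
The lowest note is A, the root of the chord, so this is root position (figured bass 7).

A major seventh, root position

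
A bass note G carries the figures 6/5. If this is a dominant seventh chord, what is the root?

The figures 6/5 mean the third of the chord is in the bass. If G is the third of a dominant seventh chord, the root is Eb (chord tones Eb–G–Bb–Db).

Eb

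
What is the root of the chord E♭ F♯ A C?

The distinct letter names are Eb, F#, A, C. Arranged as a stack of thirds they read F#–A–C–Eb, so F# is the root (an F# diminished seventh chord).

F#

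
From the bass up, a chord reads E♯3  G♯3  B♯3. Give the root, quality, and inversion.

The pitch classes E#, G#, B# arrange in thirds as E#–G#–B#: an E# minor triad.
With the root (E#) in the bass, the chord is in root position (figured bass 5/3).

E# minor, root position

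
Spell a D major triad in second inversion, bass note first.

Spelling D major: D–F#–A. In second inversion the fifth is bass, giving A, D, F# from the bottom.

A, D, F#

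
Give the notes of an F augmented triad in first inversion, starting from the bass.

A, C#, F

The chord tones are F–A–C#. With the third (A) lowest for first inversion: A, C#, F.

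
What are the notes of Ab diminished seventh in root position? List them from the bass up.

The chord tones are Ab–Cb–Ebb–Gbb. With the root (Ab) lowest for root position: Ab, Cb, Ebb, Gbb.

Ab, Cb, Ebb, Gbb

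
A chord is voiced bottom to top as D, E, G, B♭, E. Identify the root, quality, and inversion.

The pitch classes D, E, G, Bb arrange in thirds as E–G–Bb–D: an E half-diminished seventh chord.
With the seventh (D) in the bass, the chord is in third inversion (figured bass 4/2).

E half-diminished seventh, third inversion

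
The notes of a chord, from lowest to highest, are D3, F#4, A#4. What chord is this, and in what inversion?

D augmented, root position

Reducing to letter names: D, F#, A#. These stack in thirds as D–F#–A# — a D augmented triad.
D is the root of D augmented; root in the bass means root position (figured bass 5/3).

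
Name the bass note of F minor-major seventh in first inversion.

F minor-major seventh is F–Ab–C–E. First inversion places the third in the bass: Ab.

Ab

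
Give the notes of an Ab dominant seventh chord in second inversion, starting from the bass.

Eb, Gb, Ab, C

Ab dominant seventh is Ab–C–Eb–Gb. Second inversion puts the fifth (Eb) in the bass, with the remaining tones above: Eb, Gb, Ab, C.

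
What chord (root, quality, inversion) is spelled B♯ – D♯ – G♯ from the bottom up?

G# major, first inversion

Reducing to letter names: B#, D#, G#. These stack in thirds as G#–B#–D# — a G# major triad.
The lowest note is B#, the third of the chord, so this is first inversion (figured bass 6).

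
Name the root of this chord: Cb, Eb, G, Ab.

The distinct letter names are Cb, Eb, G, Ab. Arranged as a stack of thirds they read Ab–Cb–Eb–G, so Ab is the root (an Ab minor-major seventh chord).

Ab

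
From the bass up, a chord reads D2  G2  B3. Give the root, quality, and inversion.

The pitch classes D, G, B arrange in thirds as G–B–D: a G major triad.
D is the fifth of G major; fifth in the bass means second inversion (figured bass 6/4).

G major, second inversion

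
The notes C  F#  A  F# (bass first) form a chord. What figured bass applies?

The notes C, F#, A stack in thirds as F#–A–C — an F# diminished triad. The bass C is the fifth, so this is second inversion: figured 6/4.

6/4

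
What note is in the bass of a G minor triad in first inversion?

In first inversion the third is lowest. For G minor (G–Bb–D) that is Bb.

Bb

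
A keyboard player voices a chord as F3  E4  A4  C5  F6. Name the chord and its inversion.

Reducing to letter names: F, E, A, C. These stack in thirds as F–A–C–E — an F major seventh chord.
The lowest note is F, the root of the chord, so this is root position (figured bass 7).

F major seventh, root position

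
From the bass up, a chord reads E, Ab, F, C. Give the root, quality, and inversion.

F minor-major seventh, third inversion

Reducing to letter names: E, Ab, F, C. These stack in thirds as F–Ab–C–E — an F minor-major seventh chord.
With the seventh (E) in the bass, the chord is in third inversion (figured bass 4/2).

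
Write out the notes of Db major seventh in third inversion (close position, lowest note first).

C, Db, F, Ab

The chord tones are Db–F–Ab–C. With the seventh (C) lowest for third inversion: C, Db, F, Ab.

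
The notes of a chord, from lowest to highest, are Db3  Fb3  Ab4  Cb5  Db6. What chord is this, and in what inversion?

Db minor seventh, root position

The pitch classes Db, Fb, Ab, Cb arrange in thirds as Db–Fb–Ab–Cb: a Db minor seventh chord.
With the root (Db) in the bass, the chord is in root position (figured bass 7).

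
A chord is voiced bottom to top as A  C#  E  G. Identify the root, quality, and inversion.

A dominant seventh, root position

The distinct note names are A, C#, E, G. Stacked in thirds they read A–C#–E–G, which is a dominant seventh chord on A.
The lowest note is A, the root of the chord, so this is root position (figured bass 7).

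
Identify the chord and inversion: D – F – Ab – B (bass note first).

Reducing to letter names: D, F, Ab, B. These stack in thirds as B–D–F–Ab — a B diminished seventh chord.
With the third (D) in the bass, the chord is in first inversion (figured bass 6/5).

B diminished seventh, first inversion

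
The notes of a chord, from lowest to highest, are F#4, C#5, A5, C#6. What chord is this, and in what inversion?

F# minor, root position

The distinct note names are F#, C#, A. Stacked in thirds they read F#–A–C#, which is a minor triad on F#.
With the root (F#) in the bass, the chord is in root position (figured bass 5/3).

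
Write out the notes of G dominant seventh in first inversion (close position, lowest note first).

B, D, F, G

Spelling G dominant seventh: G–B–D–F. In first inversion the third is bass, giving B, D, F, G from the bottom.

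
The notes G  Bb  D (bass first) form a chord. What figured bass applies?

5/3

The notes G, Bb, D stack in thirds as G–Bb–D — a G minor triad. The bass G is the root, so this is root position: figured 5/3.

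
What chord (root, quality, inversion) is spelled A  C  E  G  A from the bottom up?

The distinct note names are A, C, E, G. Stacked in thirds they read A–C–E–G, which is a minor seventh chord on A.
A is the root of A minor seventh; root in the bass means root position (figured bass 7).

A minor seventh, root position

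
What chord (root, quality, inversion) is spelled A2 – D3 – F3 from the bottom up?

The distinct note names are A, D, F. Stacked in thirds they read D–F–A, which is a minor triad on D.
The lowest note is A, the fifth of the chord, so this is second inversion (figured bass 6/4).

D minor, second inversion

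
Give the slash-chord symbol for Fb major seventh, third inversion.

Third inversion of Fb major seventh has the seventh (Eb) in the bass. As a slash chord: Fbmaj7/Eb.

Fbmaj7/Eb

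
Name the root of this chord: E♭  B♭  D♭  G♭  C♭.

Cb

Eb, Bb, Db, Gb, Cb are the tones of a Cb major ninth chord (Cb–Eb–Gb–Bb–Db), making Cb the root.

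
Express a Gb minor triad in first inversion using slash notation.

First inversion of Gb minor has the third (Bbb) in the bass. As a slash chord: Gbm/Bbb.

Gbm/Bbb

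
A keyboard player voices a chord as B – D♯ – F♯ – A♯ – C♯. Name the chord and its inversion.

B major ninth, root position

The distinct note names are B, D#, F#, A#, C#. Stacked in thirds they read B–D#–F#–A#–C#, which is a major ninth chord on B.
With the root (B) in the bass, the chord is in root position.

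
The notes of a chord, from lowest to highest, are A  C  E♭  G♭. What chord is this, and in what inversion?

A diminished seventh, root position

The distinct note names are A, C, Eb, Gb. Stacked in thirds they read A–C–Eb–Gb, which is a diminished seventh chord on A.
A is the root of A diminished seventh; root in the bass means root position (figured bass 7).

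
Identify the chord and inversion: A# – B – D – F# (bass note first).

The pitch classes A#, B, D, F# arrange in thirds as B–D–F#–A#: a B minor-major seventh chord.
The lowest note is A#, the seventh of the chord, so this is third inversion (figured bass 4/2).

B minor-major seventh, third inversion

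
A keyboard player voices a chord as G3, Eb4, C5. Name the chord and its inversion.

C minor, second inversion

Reducing to letter names: G, Eb, C. These stack in thirds as C–Eb–G — a C minor triad.
The lowest note is G, the fifth of the chord, so this is second inversion (figured bass 6/4).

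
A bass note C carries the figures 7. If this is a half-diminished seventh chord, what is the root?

C

The figures 7 mean the root of the chord is in the bass. If C is the root of a half-diminished seventh chord, the root is C (chord tones C–Eb–Gb–Bb).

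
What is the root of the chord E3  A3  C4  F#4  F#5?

F#

Reordering E, A, C, F# into stacked thirds gives F#–A–C–E; the bottom of that stack, F#, is the root.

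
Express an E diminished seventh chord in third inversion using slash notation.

Edim7/Db

Third inversion of E diminished seventh has the seventh (Db) in the bass. As a slash chord: Edim7/Db.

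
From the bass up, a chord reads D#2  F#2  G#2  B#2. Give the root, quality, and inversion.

G# dominant seventh, second inversion

The pitch classes D#, F#, G#, B# arrange in thirds as G#–B#–D#–F#: a G# dominant seventh chord.
The lowest note is D#, the fifth of the chord, so this is second inversion (figured bass 4/3).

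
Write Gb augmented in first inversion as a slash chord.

First inversion of Gb augmented has the third (Bb) in the bass. As a slash chord: Gbaug/Bb.

Gbaug/Bb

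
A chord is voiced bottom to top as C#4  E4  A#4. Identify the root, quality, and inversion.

A# diminished, first inversion

The distinct note names are C#, E, A#. Stacked in thirds they read A#–C#–E, which is a diminished triad on A#.
C# is the third of A# diminished; third in the bass means first inversion (figured bass 6).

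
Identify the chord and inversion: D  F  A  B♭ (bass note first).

Bb major seventh, first inversion

The pitch classes D, F, A, Bb arrange in thirds as Bb–D–F–A: a Bb major seventh chord.
D is the third of Bb major seventh; third in the bass means first inversion (figured bass 6/5).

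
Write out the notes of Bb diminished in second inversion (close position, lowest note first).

Fb, Bb, Db

Spelling Bb diminished: Bb–Db–Fb. In second inversion the fifth is bass, giving Fb, Bb, Db from the bottom.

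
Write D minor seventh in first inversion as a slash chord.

Dm7/F

First inversion of D minor seventh has the third (F) in the bass. As a slash chord: Dm7/F.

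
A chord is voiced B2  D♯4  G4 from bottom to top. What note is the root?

The distinct letter names are B, D#, G. Arranged as a stack of thirds they read G–B–D#, so G is the root (a G augmented triad).

G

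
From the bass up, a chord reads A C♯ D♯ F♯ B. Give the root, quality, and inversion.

The distinct note names are A, C#, D#, F#, B. Stacked in thirds they read B–D#–F#–A–C#, which is a dominant ninth chord on B.
A is the seventh of B dominant ninth; seventh in the bass means third inversion.

B dominant ninth, third inversion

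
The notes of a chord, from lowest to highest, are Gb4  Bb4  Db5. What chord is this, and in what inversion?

Gb major, root position

The pitch classes Gb, Bb, Db arrange in thirds as Gb–Bb–Db: a Gb major triad.
With the root (Gb) in the bass, the chord is in root position (figured bass 5/3).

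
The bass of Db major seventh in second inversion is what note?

Ab

Db major seventh is Db–F–Ab–C. Second inversion places the fifth in the bass: Ab.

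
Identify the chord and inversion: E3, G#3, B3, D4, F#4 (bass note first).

The distinct note names are E, G#, B, D, F#. Stacked in thirds they read E–G#–B–D–F#, which is a dominant ninth chord on E.
With the root (E) in the bass, the chord is in root position.

E dominant ninth, root position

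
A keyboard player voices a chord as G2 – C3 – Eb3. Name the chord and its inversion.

Reducing to letter names: G, C, Eb. These stack in thirds as C–Eb–G — a C minor triad.
The lowest note is G, the fifth of the chord, so this is second inversion (figured bass 6/4).

C minor, second inversion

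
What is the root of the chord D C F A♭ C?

D

The distinct letter names are D, C, F, Ab. Arranged as a stack of thirds they read D–F–Ab–C, so D is the root (a D half-diminished seventh chord).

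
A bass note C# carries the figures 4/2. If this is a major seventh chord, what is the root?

D

The figures 4/2 mean the seventh of the chord is in the bass. If C# is the seventh of a major seventh chord, the root is D (chord tones D–F#–A–C#).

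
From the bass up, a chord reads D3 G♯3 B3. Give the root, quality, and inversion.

G# diminished, second inversion

The pitch classes D, G#, B arrange in thirds as G#–B–D: a G# diminished triad.
With the fifth (D) in the bass, the chord is in second inversion (figured bass 6/4).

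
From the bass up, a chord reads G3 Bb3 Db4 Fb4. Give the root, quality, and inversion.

G diminished seventh, root position

The pitch classes G, Bb, Db, Fb arrange in thirds as G–Bb–Db–Fb: a G diminished seventh chord.
G is the root of G diminished seventh; root in the bass means root position (figured bass 7).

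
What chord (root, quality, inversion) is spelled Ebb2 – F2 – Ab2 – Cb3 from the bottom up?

F diminished seventh, third inversion

The pitch classes Ebb, F, Ab, Cb arrange in thirds as F–Ab–Cb–Ebb: an F diminished seventh chord.
With the seventh (Ebb) in the bass, the chord is in third inversion (figured bass 4/2).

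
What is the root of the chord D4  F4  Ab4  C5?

D

Reordering D, F, Ab, C into stacked thirds gives D–F–Ab–C; the bottom of that stack, D, is the root.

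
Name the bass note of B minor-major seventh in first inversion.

D

In first inversion the third is lowest. For B minor-major seventh (B–D–F#–A#) that is D.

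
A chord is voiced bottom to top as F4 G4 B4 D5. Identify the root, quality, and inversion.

Reducing to letter names: F, G, B, D. These stack in thirds as G–B–D–F — a G dominant seventh chord.
F is the seventh of G dominant seventh; seventh in the bass means third inversion (figured bass 4/2).

G dominant seventh, third inversion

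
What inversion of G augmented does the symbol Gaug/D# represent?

Gaug/D# means G augmented with D# in the bass. D# is the fifth of G augmented (G–B–D#), so this is second inversion.

second inversion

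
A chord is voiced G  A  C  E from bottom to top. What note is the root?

A

Reordering G, A, C, E into stacked thirds gives A–C–E–G; the bottom of that stack, A, is the root.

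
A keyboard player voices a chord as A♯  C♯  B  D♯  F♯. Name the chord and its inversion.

The distinct note names are A#, C#, B, D#, F#. Stacked in thirds they read B–D#–F#–A#–C#, which is a major ninth chord on B.
The lowest note is A#, the seventh of the chord, so this is third inversion.

B major ninth, third inversion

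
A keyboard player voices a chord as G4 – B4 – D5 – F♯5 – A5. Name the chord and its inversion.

G major ninth, root position

The pitch classes G, B, D, F#, A arrange in thirds as G–B–D–F#–A: a G major ninth chord.
G is the root of G major ninth; root in the bass means root position.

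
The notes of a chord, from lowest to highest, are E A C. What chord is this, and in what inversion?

Reducing to letter names: E, A, C. These stack in thirds as A–C–E — an A minor triad.
The lowest note is E, the fifth of the chord, so this is second inversion (figured bass 6/4).

A minor, second inversion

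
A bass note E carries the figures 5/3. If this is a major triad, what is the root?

The figures 5/3 mean the root of the chord is in the bass. If E is the root of a major triad, the root is E (chord tones E–G#–B).

E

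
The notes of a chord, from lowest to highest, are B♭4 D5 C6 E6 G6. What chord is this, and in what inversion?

C dominant ninth, third inversion

The pitch classes Bb, D, C, E, G arrange in thirds as C–E–G–Bb–D: a C dominant ninth chord.
The lowest note is Bb, the seventh of the chord, so this is third inversion.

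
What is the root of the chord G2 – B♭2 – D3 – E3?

The distinct letter names are G, Bb, D, E. Arranged as a stack of thirds they read E–G–Bb–D, so E is the root (an E half-diminished seventh chord).

E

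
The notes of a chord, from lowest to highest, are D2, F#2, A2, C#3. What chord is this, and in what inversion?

D major seventh, root position

Reducing to letter names: D, F#, A, C#. These stack in thirds as D–F#–A–C# — a D major seventh chord.
D is the root of D major seventh; root in the bass means root position (figured bass 7).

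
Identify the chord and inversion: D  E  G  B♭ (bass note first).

E half-diminished seventh, third inversion

The distinct note names are D, E, G, Bb. Stacked in thirds they read E–G–Bb–D, which is a half-diminished seventh chord on E.
With the seventh (D) in the bass, the chord is in third inversion (figured bass 4/2).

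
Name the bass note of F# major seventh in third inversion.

E#

F# major seventh is F#–A#–C#–E#. Third inversion places the seventh in the bass: E#.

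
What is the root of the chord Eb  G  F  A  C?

F

The distinct letter names are Eb, G, F, A, C. Arranged as a stack of thirds they read F–A–C–Eb–G, so F is the root (an F dominant ninth chord).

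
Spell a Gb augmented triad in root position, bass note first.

Gb, Bb, D

The chord tones are Gb–Bb–D. With the root (Gb) lowest for root position: Gb, Bb, D.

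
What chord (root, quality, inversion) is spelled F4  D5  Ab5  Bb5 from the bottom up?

Bb dominant seventh, second inversion

Reducing to letter names: F, D, Ab, Bb. These stack in thirds as Bb–D–F–Ab — a Bb dominant seventh chord.
F is the fifth of Bb dominant seventh; fifth in the bass means second inversion (figured bass 4/3).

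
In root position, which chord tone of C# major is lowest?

C# major is C#–E#–G#. Root position places the root in the bass: C#.

C#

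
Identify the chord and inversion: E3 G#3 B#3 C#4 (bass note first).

The pitch classes E, G#, B#, C# arrange in thirds as C#–E–G#–B#: a C# minor-major seventh chord.
The lowest note is E, the third of the chord, so this is first inversion (figured bass 6/5).

C# minor-major seventh, first inversion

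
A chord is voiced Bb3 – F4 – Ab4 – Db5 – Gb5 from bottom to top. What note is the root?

Reordering Bb, F, Ab, Db, Gb into stacked thirds gives Gb–Bb–Db–F–Ab; the bottom of that stack, Gb, is the root.

Gb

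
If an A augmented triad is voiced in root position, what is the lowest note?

A

In root position the root is lowest. For A augmented (A–C#–E#) that is A.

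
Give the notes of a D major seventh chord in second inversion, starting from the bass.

D major seventh is D–F#–A–C#. Second inversion puts the fifth (A) in the bass, with the remaining tones above: A, C#, D, F#.

A, C#, D, F#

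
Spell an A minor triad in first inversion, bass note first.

C, E, A

A minor is A–C–E. First inversion puts the third (C) in the bass, with the remaining tones above: C, E, A.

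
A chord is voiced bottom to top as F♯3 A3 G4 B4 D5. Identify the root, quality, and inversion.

G major ninth, third inversion

The distinct note names are F#, A, G, B, D. Stacked in thirds they read G–B–D–F#–A, which is a major ninth chord on G.
F# is the seventh of G major ninth; seventh in the bass means third inversion.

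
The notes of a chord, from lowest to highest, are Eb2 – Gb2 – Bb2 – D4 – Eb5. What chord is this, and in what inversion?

Reducing to letter names: Eb, Gb, Bb, D. These stack in thirds as Eb–Gb–Bb–D — an Eb minor-major seventh chord.
With the root (Eb) in the bass, the chord is in root position (figured bass 7).

Eb minor-major seventh, root position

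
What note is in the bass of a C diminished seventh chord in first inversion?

In first inversion the third is lowest. For C diminished seventh (C–Eb–Gb–Bbb) that is Eb.

Eb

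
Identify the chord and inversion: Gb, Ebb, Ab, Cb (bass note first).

The distinct note names are Gb, Ebb, Ab, Cb. Stacked in thirds they read Ab–Cb–Ebb–Gb, which is a half-diminished seventh chord on Ab.
The lowest note is Gb, the seventh of the chord, so this is third inversion (figured bass 4/2).

Ab half-diminished seventh, third inversion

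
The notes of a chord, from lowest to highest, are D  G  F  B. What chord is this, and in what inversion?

Reducing to letter names: D, G, F, B. These stack in thirds as G–B–D–F — a G dominant seventh chord.
The lowest note is D, the fifth of the chord, so this is second inversion (figured bass 4/3).

G dominant seventh, second inversion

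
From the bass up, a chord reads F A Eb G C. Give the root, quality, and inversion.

F dominant ninth, root position

The distinct note names are F, A, Eb, G, C. Stacked in thirds they read F–A–C–Eb–G, which is a dominant ninth chord on F.
The lowest note is F, the root of the chord, so this is root position.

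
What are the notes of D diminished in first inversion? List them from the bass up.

F, Ab, D

D diminished is D–F–Ab. First inversion puts the third (F) in the bass, with the remaining tones above: F, Ab, D.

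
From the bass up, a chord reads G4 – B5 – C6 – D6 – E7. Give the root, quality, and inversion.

C major ninth, second inversion

Reducing to letter names: G, B, C, D, E. These stack in thirds as C–E–G–B–D — a C major ninth chord.
With the fifth (G) in the bass, the chord is in second inversion.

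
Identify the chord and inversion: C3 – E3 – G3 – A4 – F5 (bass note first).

Reducing to letter names: C, E, G, A, F. These stack in thirds as F–A–C–E–G — an F major ninth chord.
The lowest note is C, the fifth of the chord, so this is second inversion.

F major ninth, second inversion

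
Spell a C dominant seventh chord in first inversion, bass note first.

The chord tones are C–E–G–Bb. With the third (E) lowest for first inversion: E, G, Bb, C.

E, G, Bb, C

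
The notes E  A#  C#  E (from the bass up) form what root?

A#

The distinct letter names are E, A#, C#. Arranged as a stack of thirds they read A#–C#–E, so A# is the root (an A# diminished triad).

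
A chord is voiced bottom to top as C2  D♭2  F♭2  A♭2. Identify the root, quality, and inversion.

The distinct note names are C, Db, Fb, Ab. Stacked in thirds they read Db–Fb–Ab–C, which is a minor-major seventh chord on Db.
C is the seventh of Db minor-major seventh; seventh in the bass means third inversion (figured bass 4/2).

Db minor-major seventh, third inversion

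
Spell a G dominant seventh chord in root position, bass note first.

G dominant seventh is G–B–D–F. Root position puts the root (G) in the bass, with the remaining tones above: G, B, D, F.

G, B, D, F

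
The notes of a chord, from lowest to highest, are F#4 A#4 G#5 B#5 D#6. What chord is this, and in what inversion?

The distinct note names are F#, A#, G#, B#, D#. Stacked in thirds they read G#–B#–D#–F#–A#, which is a dominant ninth chord on G#.
F# is the seventh of G# dominant ninth; seventh in the bass means third inversion.

G# dominant ninth, third inversion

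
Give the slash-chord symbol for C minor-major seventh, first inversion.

Cm(maj7)/Eb

First inversion of C minor-major seventh has the third (Eb) in the bass. As a slash chord: Cm(maj7)/Eb.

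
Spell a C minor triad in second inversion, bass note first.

G, C, Eb

The chord tones are C–Eb–G. With the fifth (G) lowest for second inversion: G, C, Eb.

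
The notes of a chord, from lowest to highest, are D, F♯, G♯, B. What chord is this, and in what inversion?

G# half-diminished seventh, second inversion

Reducing to letter names: D, F#, G#, B. These stack in thirds as G#–B–D–F# — a G# half-diminished seventh chord.
The lowest note is D, the fifth of the chord, so this is second inversion (figured bass 4/3).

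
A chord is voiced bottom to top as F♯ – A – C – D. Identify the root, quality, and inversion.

The distinct note names are F#, A, C, D. Stacked in thirds they read D–F#–A–C, which is a dominant seventh chord on D.
The lowest note is F#, the third of the chord, so this is first inversion (figured bass 6/5).

D dominant seventh, first inversion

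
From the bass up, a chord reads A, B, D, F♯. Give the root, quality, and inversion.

The pitch classes A, B, D, F# arrange in thirds as B–D–F#–A: a B minor seventh chord.
A is the seventh of B minor seventh; seventh in the bass means third inversion (figured bass 4/2).

B minor seventh, third inversion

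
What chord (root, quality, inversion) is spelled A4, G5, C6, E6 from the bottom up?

The distinct note names are A, G, C, E. Stacked in thirds they read A–C–E–G, which is a minor seventh chord on A.
With the root (A) in the bass, the chord is in root position (figured bass 7).

A minor seventh, root position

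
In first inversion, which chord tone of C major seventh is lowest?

In first inversion the third is lowest. For C major seventh (C–E–G–B) that is E.

E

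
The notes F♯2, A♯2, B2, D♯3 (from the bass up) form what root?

B

F#, A#, B, D# are the tones of a B major seventh chord (B–D#–F#–A#), making B the root.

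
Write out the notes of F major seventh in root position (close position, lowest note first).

The chord tones are F–A–C–E. With the root (F) lowest for root position: F, A, C, E.

F, A, C, E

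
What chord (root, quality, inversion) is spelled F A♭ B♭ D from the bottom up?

Bb dominant seventh, second inversion

Reducing to letter names: F, Ab, Bb, D. These stack in thirds as Bb–D–F–Ab — a Bb dominant seventh chord.
The lowest note is F, the fifth of the chord, so this is second inversion (figured bass 4/3).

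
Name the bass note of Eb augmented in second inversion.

B

The fifth of Eb augmented (Eb–G–B) is B; that is the bass in second inversion.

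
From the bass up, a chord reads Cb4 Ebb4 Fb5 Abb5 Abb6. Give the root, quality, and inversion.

The pitch classes Cb, Ebb, Fb, Abb arrange in thirds as Fb–Abb–Cb–Ebb: an Fb minor seventh chord.
With the fifth (Cb) in the bass, the chord is in second inversion (figured bass 4/3).

Fb minor seventh, second inversion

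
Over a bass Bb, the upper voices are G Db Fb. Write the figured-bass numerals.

The notes Bb, G, Db, Fb stack in thirds as G–Bb–Db–Fb — a G diminished seventh chord. The bass Bb is the third, so this is first inversion: figured 6/5.

6/5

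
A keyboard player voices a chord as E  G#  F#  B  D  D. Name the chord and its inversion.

The distinct note names are E, G#, F#, B, D. Stacked in thirds they read E–G#–B–D–F#, which is a dominant ninth chord on E.
With the root (E) in the bass, the chord is in root position.

E dominant ninth, root position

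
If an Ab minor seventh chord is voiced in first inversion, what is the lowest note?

Ab minor seventh is Ab–Cb–Eb–Gb. First inversion places the third in the bass: Cb.

Cb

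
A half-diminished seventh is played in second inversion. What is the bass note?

Eb

A half-diminished seventh is A–C–Eb–G. Second inversion places the fifth in the bass: Eb.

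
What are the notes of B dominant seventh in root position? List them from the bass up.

B, D#, F#, A

The chord tones are B–D#–F#–A. With the root (B) lowest for root position: B, D#, F#, A.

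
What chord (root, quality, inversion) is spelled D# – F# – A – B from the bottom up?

Reducing to letter names: D#, F#, A, B. These stack in thirds as B–D#–F#–A — a B dominant seventh chord.
The lowest note is D#, the third of the chord, so this is first inversion (figured bass 6/5).

B dominant seventh, first inversion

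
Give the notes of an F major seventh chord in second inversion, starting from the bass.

F major seventh is F–A–C–E. Second inversion puts the fifth (C) in the bass, with the remaining tones above: C, E, F, A.

C, E, F, A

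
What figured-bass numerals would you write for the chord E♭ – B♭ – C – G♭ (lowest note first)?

6/5

The notes Eb, Bb, C, Gb stack in thirds as C–Eb–Gb–Bb — a C half-diminished seventh chord. The bass Eb is the third, so this is first inversion: figured 6/5.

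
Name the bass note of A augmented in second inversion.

The fifth of A augmented (A–C#–E#) is E#; that is the bass in second inversion.

E#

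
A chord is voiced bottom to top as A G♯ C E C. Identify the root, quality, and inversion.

A minor-major seventh, root position

The distinct note names are A, G#, C, E. Stacked in thirds they read A–C–E–G#, which is a minor-major seventh chord on A.
A is the root of A minor-major seventh; root in the bass means root position (figured bass 7).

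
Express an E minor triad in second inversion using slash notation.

Em/B

Second inversion of E minor has the fifth (B) in the bass. As a slash chord: Em/B.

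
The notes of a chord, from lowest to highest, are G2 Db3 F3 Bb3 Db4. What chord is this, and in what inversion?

The pitch classes G, Db, F, Bb arrange in thirds as G–Bb–Db–F: a G half-diminished seventh chord.
G is the root of G half-diminished seventh; root in the bass means root position (figured bass 7).

G half-diminished seventh, root position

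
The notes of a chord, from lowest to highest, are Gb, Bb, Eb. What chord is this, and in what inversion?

Eb minor, first inversion

The distinct note names are Gb, Bb, Eb. Stacked in thirds they read Eb–Gb–Bb, which is a minor triad on Eb.
With the third (Gb) in the bass, the chord is in first inversion (figured bass 6).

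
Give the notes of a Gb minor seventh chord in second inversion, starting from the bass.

Gb minor seventh is Gb–Bbb–Db–Fb. Second inversion puts the fifth (Db) in the bass, with the remaining tones above: Db, Fb, Gb, Bbb.

Db, Fb, Gb, Bbb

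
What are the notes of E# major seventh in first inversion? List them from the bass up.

G##, B#, D##, E#

Spelling E# major seventh: E#–G##–B#–D##. In first inversion the third is bass, giving G##, B#, D##, E# from the bottom.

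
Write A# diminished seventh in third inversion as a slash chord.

Third inversion of A# diminished seventh has the seventh (G) in the bass. As a slash chord: A#dim7/G.

A#dim7/G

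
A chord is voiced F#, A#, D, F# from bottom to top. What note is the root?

Reordering F#, A#, D into stacked thirds gives D–F#–A#; the bottom of that stack, D, is the root.

D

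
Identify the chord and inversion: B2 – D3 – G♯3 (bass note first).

The distinct note names are B, D, G#. Stacked in thirds they read G#–B–D, which is a diminished triad on G#.
With the third (B) in the bass, the chord is in first inversion (figured bass 6).

G# diminished, first inversion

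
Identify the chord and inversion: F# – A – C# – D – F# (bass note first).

D major seventh, first inversion

Reducing to letter names: F#, A, C#, D. These stack in thirds as D–F#–A–C# — a D major seventh chord.
F# is the third of D major seventh; third in the bass means first inversion (figured bass 6/5).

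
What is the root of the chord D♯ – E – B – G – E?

E

The distinct letter names are D#, E, B, G. Arranged as a stack of thirds they read E–G–B–D#, so E is the root (an E minor-major seventh chord).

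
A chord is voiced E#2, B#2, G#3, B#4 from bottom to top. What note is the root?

Reordering E#, B#, G# into stacked thirds gives E#–G#–B#; the bottom of that stack, E#, is the root.

E#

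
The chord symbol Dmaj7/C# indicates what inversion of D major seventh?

Dmaj7/C# means D major seventh with C# in the bass. C# is the seventh of D major seventh (D–F#–A–C#), so this is third inversion.

third inversion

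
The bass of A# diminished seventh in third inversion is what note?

In third inversion the seventh is lowest. For A# diminished seventh (A#–C#–E–G) that is G.

G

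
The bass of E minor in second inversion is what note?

The fifth of E minor (E–G–B) is B; that is the bass in second inversion.

B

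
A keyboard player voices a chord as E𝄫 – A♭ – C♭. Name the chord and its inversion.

The pitch classes Ebb, Ab, Cb arrange in thirds as Ab–Cb–Ebb: an Ab diminished triad.
Ebb is the fifth of Ab diminished; fifth in the bass means second inversion (figured bass 6/4).

Ab diminished, second inversion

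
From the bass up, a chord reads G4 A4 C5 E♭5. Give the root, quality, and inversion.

A half-diminished seventh, third inversion

Reducing to letter names: G, A, C, Eb. These stack in thirds as A–C–Eb–G — an A half-diminished seventh chord.
G is the seventh of A half-diminished seventh; seventh in the bass means third inversion (figured bass 4/2).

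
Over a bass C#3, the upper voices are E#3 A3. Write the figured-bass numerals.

6

The notes C#, E#, A stack in thirds as A–C#–E# — an A augmented triad. The bass C# is the third, so this is first inversion: figured 6.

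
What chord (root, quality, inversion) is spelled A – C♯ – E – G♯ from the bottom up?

Reducing to letter names: A, C#, E, G#. These stack in thirds as A–C#–E–G# — an A major seventh chord.
The lowest note is A, the root of the chord, so this is root position (figured bass 7).

A major seventh, root position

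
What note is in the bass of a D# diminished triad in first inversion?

In first inversion the third is lowest. For D# diminished (D#–F#–A) that is F#.

F#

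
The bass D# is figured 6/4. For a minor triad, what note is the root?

G#

The figures 6/4 mean the fifth of the chord is in the bass. If D# is the fifth of a minor triad, the root is G# (chord tones G#–B–D#).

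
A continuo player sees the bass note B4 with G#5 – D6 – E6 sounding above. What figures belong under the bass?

The notes B, G#, D, E stack in thirds as E–G#–B–D — an E dominant seventh chord. The bass B is the fifth, so this is second inversion: figured 4/3.

4/3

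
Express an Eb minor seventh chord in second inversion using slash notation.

Ebm7/Bb

Second inversion of Eb minor seventh has the fifth (Bb) in the bass. As a slash chord: Ebm7/Bb.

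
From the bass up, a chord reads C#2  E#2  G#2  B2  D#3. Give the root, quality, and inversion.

The pitch classes C#, E#, G#, B, D# arrange in thirds as C#–E#–G#–B–D#: a C# dominant ninth chord.
With the root (C#) in the bass, the chord is in root position.

C# dominant ninth, root position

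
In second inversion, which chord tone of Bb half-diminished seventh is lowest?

Fb

The fifth of Bb half-diminished seventh (Bb–Db–Fb–Ab) is Fb; that is the bass in second inversion.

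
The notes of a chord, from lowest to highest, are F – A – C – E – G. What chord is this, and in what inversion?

Reducing to letter names: F, A, C, E, G. These stack in thirds as F–A–C–E–G — an F major ninth chord.
The lowest note is F, the root of the chord, so this is root position.

F major ninth, root position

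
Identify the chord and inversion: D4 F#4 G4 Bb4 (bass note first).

G minor-major seventh, second inversion

The distinct note names are D, F#, G, Bb. Stacked in thirds they read G–Bb–D–F#, which is a minor-major seventh chord on G.
With the fifth (D) in the bass, the chord is in second inversion (figured bass 4/3).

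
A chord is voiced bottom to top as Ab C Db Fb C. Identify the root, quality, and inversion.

The pitch classes Ab, C, Db, Fb arrange in thirds as Db–Fb–Ab–C: a Db minor-major seventh chord.
The lowest note is Ab, the fifth of the chord, so this is second inversion (figured bass 4/3).

Db minor-major seventh, second inversion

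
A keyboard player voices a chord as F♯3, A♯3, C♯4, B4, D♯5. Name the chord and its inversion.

B major ninth, second inversion

Reducing to letter names: F#, A#, C#, B, D#. These stack in thirds as B–D#–F#–A#–C# — a B major ninth chord.
F# is the fifth of B major ninth; fifth in the bass means second inversion.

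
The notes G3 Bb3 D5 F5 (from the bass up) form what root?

G

The distinct letter names are G, Bb, D, F. Arranged as a stack of thirds they read G–Bb–D–F, so G is the root (a G minor seventh chord).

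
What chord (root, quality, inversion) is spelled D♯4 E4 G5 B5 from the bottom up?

E minor-major seventh, third inversion

The distinct note names are D#, E, G, B. Stacked in thirds they read E–G–B–D#, which is a minor-major seventh chord on E.
With the seventh (D#) in the bass, the chord is in third inversion (figured bass 4/2).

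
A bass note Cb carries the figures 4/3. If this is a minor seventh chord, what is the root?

The figures 4/3 mean the fifth of the chord is in the bass. If Cb is the fifth of a minor seventh chord, the root is Fb (chord tones Fb–Abb–Cb–Ebb).

Fb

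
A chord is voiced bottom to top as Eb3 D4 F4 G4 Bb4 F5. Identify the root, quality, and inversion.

The pitch classes Eb, D, F, G, Bb arrange in thirds as Eb–G–Bb–D–F: an Eb major ninth chord.
The lowest note is Eb, the root of the chord, so this is root position.

Eb major ninth, root position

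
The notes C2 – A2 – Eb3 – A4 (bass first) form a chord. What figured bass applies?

The notes C, A, Eb stack in thirds as A–C–Eb — an A diminished triad. The bass C is the third, so this is first inversion: figured 6.

6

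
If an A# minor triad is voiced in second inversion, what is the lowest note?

A# minor is A#–C#–E#. Second inversion places the fifth in the bass: E#.

E#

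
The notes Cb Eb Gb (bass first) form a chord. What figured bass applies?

The notes Cb, Eb, Gb stack in thirds as Cb–Eb–Gb — a Cb major triad. The bass Cb is the root, so this is root position: figured 5/3.

5/3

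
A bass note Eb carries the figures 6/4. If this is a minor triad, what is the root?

The figures 6/4 mean the fifth of the chord is in the bass. If Eb is the fifth of a minor triad, the root is Ab (chord tones Ab–Cb–Eb).

Ab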